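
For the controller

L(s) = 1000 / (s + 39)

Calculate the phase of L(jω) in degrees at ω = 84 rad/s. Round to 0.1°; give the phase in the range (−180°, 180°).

-65.1°

Substitute s = j84:
Numerator: 1000 = 1000 + j0
Denominator: (j84) + 39 = 39 + j84
|N| = √(1000² + 0²) ≈ 1000, ∠N ≈ 0.00°
|D| = √(39² + 84²) ≈ 92.612, ∠D ≈ 65.10°
∠L = 0.00° − 65.10° = -65.10°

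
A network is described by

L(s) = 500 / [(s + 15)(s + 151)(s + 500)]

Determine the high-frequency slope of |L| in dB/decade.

Each pole contributes −20 dB/decade at high frequency; each zero contributes +20 dB/decade.
Net: 0 zero(s) − 3 pole(s) → -60 dB/decade.

-60 dB/decade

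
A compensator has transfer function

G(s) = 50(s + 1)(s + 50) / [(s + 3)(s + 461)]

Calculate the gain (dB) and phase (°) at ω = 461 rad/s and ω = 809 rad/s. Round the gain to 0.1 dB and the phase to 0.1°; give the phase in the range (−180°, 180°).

ω = 461: 31.0 dB, 39.1°; ω = 809: 32.8 dB, 26.3°

At s = jω = j461:
zero (s+1): 1 + j461 → |·| = √(1²+461²) = √212522 ≈ 461, ∠ = arctan(461/1) ≈ 89.88°
zero (s+50): 50 + j461 → |·| = √(50²+461²) = √215021 ≈ 463.7, ∠ = arctan(461/50) ≈ 83.81°
pole (s+3): 3 + j461 → |·| = √(3²+461²) = √212530 ≈ 461.01, ∠ = arctan(461/3) ≈ 89.63°
pole (s+461): 461 + j461 → |·| = √(461²+461²) = √425042 ≈ 651.95, ∠ = arctan(461/461) ≈ 45.00°
|G| = 50 · 2.1377e+05 / 3.0056e+05 ≈ 35.562
Gain = 20 log₁₀(35.562) ≈ 31.02 dB
∠G = 173.69° − 134.63° = 39.06°

At s = jω = j809:
zero (s+1): 1 + j809 → |·| = √(1²+809²) = √654482 ≈ 809, ∠ = arctan(809/1) ≈ 89.93°
zero (s+50): 50 + j809 → |·| = √(50²+809²) = √656981 ≈ 810.54, ∠ = arctan(809/50) ≈ 86.46°
pole (s+3): 3 + j809 → |·| = √(3²+809²) = √654490 ≈ 809.01, ∠ = arctan(809/3) ≈ 89.79°
pole (s+461): 461 + j809 → |·| = √(461²+809²) = √867002 ≈ 931.13, ∠ = arctan(809/461) ≈ 60.32°
|G| = 50 · 6.5573e+05 / 7.5329e+05 ≈ 43.524
Gain = 20 log₁₀(43.524) ≈ 32.77 dB
∠G = 176.39° − 150.11° = 26.28°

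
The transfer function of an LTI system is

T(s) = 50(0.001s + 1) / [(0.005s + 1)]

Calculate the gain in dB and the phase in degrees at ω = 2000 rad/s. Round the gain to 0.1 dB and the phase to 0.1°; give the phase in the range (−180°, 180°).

At ω = 2000 rad/s:
zero (1 + j2000·0.001) = 1 + j2 → |·| ≈ 2.2361, ∠ ≈ 63.43°
pole (1 + j2000·0.005) = 1 + j10 → |·| ≈ 10.05, ∠ ≈ 84.29°
|T| = 50 · 2.2361 / (10.05) ≈ 11.125
Gain = 20 log₁₀(11.125) ≈ 20.93 dB
∠T = (63.43°) − (84.29°) = -20.86°

20.9 dB, -20.9°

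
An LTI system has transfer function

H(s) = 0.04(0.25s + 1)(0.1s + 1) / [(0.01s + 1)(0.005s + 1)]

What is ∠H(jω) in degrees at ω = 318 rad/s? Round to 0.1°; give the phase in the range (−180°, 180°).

At ω = 318 rad/s:
zero (1 + j318·0.25) = 1 + j79.5 → |·| ≈ 79.506, ∠ ≈ 89.28°
zero (1 + j318·0.1) = 1 + j31.8 → |·| ≈ 31.816, ∠ ≈ 88.20°
pole (1 + j318·0.01) = 1 + j3.18 → |·| ≈ 3.3335, ∠ ≈ 72.54°
pole (1 + j318·0.005) = 1 + j1.59 → |·| ≈ 1.8783, ∠ ≈ 57.83°
∠H = (89.28° + 88.20°) − (72.54° + 57.83°) = 47.11°

47.1°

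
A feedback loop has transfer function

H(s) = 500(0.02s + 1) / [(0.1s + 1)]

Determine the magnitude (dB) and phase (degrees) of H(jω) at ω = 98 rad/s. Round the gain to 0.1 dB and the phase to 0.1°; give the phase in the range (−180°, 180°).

41.0 dB, -21.2°

At ω = 98 rad/s:
zero (1 + j98·0.02) = 1 + j1.96 → |·| ≈ 2.2004, ∠ ≈ 62.97°
pole (1 + j98·0.1) = 1 + j9.8 → |·| ≈ 9.8509, ∠ ≈ 84.17°
|H| = 500 · 2.2004 / (9.8509) ≈ 111.69
Gain = 20 log₁₀(111.69) ≈ 40.96 dB
∠H = (62.97°) − (84.17°) = -21.20°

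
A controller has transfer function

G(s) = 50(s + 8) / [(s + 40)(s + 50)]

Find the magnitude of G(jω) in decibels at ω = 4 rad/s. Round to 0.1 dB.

-13.1 dB

At s = jω = j4:
zero (s+8): 8 + j4 → |·| = √(8²+4²) = √80 ≈ 8.9443, ∠ = arctan(4/8) ≈ 26.57°
pole (s+40): 40 + j4 → |·| = √(40²+4²) = √1616 ≈ 40.2, ∠ = arctan(4/40) ≈ 5.71°
pole (s+50): 50 + j4 → |·| = √(50²+4²) = √2516 ≈ 50.16, ∠ = arctan(4/50) ≈ 4.57°
|G| = 50 · 8.9443 / 2016.4 ≈ 0.22179
Gain = 20 log₁₀(0.22179) ≈ -13.08 dB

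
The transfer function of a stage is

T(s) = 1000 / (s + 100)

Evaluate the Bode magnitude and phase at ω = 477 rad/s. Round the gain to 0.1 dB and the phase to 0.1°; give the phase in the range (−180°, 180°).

6.2 dB, -78.2°

Substitute s = j477:
Numerator: 1000 = 1000 + j0
Denominator: (j477) + 100 = 100 + j477
|N| = √(1000² + 0²) ≈ 1000, ∠N ≈ 0.00°
|D| = √(100² + 477²) ≈ 487.37, ∠D ≈ 78.16°
|T| = 1000 / 487.37 ≈ 2.0518
Gain = 20 log₁₀(2.0518) ≈ 6.24 dB
∠T = 0.00° − 78.16° = -78.16°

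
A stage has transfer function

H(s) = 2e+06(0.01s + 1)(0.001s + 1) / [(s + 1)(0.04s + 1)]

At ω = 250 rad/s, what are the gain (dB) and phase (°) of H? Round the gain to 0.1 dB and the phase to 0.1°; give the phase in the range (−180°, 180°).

66.9 dB, -91.8°

At ω = 250 rad/s:
zero (1 + j250·0.01) = 1 + j2.5 → |·| ≈ 2.6926, ∠ ≈ 68.20°
zero (1 + j250·0.001) = 1 + j0.25 → |·| ≈ 1.0308, ∠ ≈ 14.04°
pole (1 + j250·1) = 1 + j250 → |·| ≈ 250, ∠ ≈ 89.77°
pole (1 + j250·0.04) = 1 + j10 → |·| ≈ 10.05, ∠ ≈ 84.29°
|H| = 2e+06 · 2.6926 · 1.0308 / (250 · 10.05) ≈ 2209.4
Gain = 20 log₁₀(2209.4) ≈ 66.89 dB
∠H = (68.20° + 14.04°) − (89.77° + 84.29°) = -91.82°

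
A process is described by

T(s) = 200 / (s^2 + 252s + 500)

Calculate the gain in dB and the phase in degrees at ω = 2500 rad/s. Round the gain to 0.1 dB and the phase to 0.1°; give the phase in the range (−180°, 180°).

-89.9 dB, -174.2°

Substitute s = j2500:
Numerator: 200 = 200 + j0
Denominator: (j2500)^2 + 252(j2500) + 500 = -6249500 + j630000
|N| = √(200² + 0²) ≈ 200, ∠N ≈ 0.00°
|D| = √(6249500² + 630000²) ≈ 6.2812e+06, ∠D ≈ 174.24°
|T| = 200 / 6.2812e+06 ≈ 3.1841e-05
Gain = 20 log₁₀(3.1841e-05) ≈ -89.94 dB
∠T = 0.00° − 174.24° = -174.24°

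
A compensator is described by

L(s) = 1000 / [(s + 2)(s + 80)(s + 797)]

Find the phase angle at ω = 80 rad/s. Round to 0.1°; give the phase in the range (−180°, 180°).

At s = jω = j80:
pole (s+2): 2 + j80 → |·| = √(2²+80²) = √6404 ≈ 80.025, ∠ = arctan(80/2) ≈ 88.57°
pole (s+80): 80 + j80 → |·| = √(80²+80²) = √12800 ≈ 113.14, ∠ = arctan(80/80) ≈ 45.00°
pole (s+797): 797 + j80 → |·| = √(797²+80²) = √641609 ≈ 801, ∠ = arctan(80/797) ≈ 5.73°
∠L = 0.00° − 139.30° = -139.30°

-139.3°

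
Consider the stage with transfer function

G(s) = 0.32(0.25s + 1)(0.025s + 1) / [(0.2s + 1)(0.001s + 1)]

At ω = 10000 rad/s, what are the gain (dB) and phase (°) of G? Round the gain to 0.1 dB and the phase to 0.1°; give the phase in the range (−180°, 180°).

At ω = 10000 rad/s:
zero (1 + j10000·0.25) = 1 + j2500 → |·| ≈ 2500, ∠ ≈ 89.98°
zero (1 + j10000·0.025) = 1 + j250 → |·| ≈ 250, ∠ ≈ 89.77°
pole (1 + j10000·0.2) = 1 + j2000 → |·| ≈ 2000, ∠ ≈ 89.97°
pole (1 + j10000·0.001) = 1 + j10 → |·| ≈ 10.05, ∠ ≈ 84.29°
|G| = 0.32 · 2500 · 250 / (2000 · 10.05) ≈ 9.9502
Gain = 20 log₁₀(9.9502) ≈ 19.96 dB
∠G = (89.98° + 89.77°) − (89.97° + 84.29°) = 5.49°

20.0 dB, 5.5°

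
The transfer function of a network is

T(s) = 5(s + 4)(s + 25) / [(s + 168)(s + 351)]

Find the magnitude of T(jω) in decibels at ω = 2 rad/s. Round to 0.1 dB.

At s = jω = j2:
zero (s+4): 4 + j2 → |·| = √(4²+2²) = √20 ≈ 4.4721, ∠ = arctan(2/4) ≈ 26.57°
zero (s+25): 25 + j2 → |·| = √(25²+2²) = √629 ≈ 25.08, ∠ = arctan(2/25) ≈ 4.57°
pole (s+168): 168 + j2 → |·| = √(168²+2²) = √28228 ≈ 168.01, ∠ = arctan(2/168) ≈ 0.68°
pole (s+351): 351 + j2 → |·| = √(351²+2²) = √123205 ≈ 351.01, ∠ = arctan(2/351) ≈ 0.33°
|T| = 5 · 112.16 / 58973 ≈ 0.0095094
Gain = 20 log₁₀(0.0095094) ≈ -40.44 dB

-40.4 dB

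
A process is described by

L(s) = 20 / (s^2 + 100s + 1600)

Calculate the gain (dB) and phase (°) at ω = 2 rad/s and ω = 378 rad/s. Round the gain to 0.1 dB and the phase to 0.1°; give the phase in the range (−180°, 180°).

ω = 2: -38.1 dB, -7.1°; ω = 378: -77.3 dB, -165.0°

Substitute s = j2:
Numerator: 20 = 20 + j0
Denominator: (j2)^2 + 100(j2) + 1600 = 1596 + j200
|N| = √(20² + 0²) ≈ 20, ∠N ≈ 0.00°
|D| = √(1596² + 200²) ≈ 1608.5, ∠D ≈ 7.14°
|L| = 20 / 1608.5 ≈ 0.012434
Gain = 20 log₁₀(0.012434) ≈ -38.11 dB
∠L = 0.00° − 7.14° = -7.14°

Substitute s = j378:
Numerator: 20 = 20 + j0
Denominator: (j378)^2 + 100(j378) + 1600 = -141284 + j37800
|N| = √(20² + 0²) ≈ 20, ∠N ≈ 0.00°
|D| = √(141284² + 37800²) ≈ 1.4625e+05, ∠D ≈ 165.02°
|L| = 20 / 1.4625e+05 ≈ 0.00013675
Gain = 20 log₁₀(0.00013675) ≈ -77.28 dB
∠L = 0.00° − 165.02° = -165.02°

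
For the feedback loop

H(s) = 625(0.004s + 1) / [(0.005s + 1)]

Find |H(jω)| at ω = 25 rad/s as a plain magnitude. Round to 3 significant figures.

623

At ω = 25 rad/s:
zero (1 + j25·0.004) = 1 + j0.1 → |·| ≈ 1.005, ∠ ≈ 5.71°
pole (1 + j25·0.005) = 1 + j0.125 → |·| ≈ 1.0078, ∠ ≈ 7.13°
|H| = 625 · 1.005 / (1.0078) ≈ 623.26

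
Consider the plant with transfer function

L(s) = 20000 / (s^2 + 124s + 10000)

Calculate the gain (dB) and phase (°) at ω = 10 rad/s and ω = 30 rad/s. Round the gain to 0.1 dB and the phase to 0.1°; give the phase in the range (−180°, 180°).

At s = jω = j10:
quadratic: (j10)² + 124·j10 + 10000 = 9900 + j1240 → |·| ≈ 9977.4, ∠ ≈ 7.14°
|L| = 20000 / 9977.4 ≈ 2.0045
Gain = 20 log₁₀(2.0045) ≈ 6.04 dB
∠L = 0.00° − 7.14° = -7.14°

At s = jω = j30:
quadratic: (j30)² + 124·j30 + 10000 = 9100 + j3720 → |·| ≈ 9831, ∠ ≈ 22.23°
|L| = 20000 / 9831 ≈ 2.0344
Gain = 20 log₁₀(2.0344) ≈ 6.17 dB
∠L = 0.00° − 22.23° = -22.23°

ω = 10: 6.0 dB, -7.1°; ω = 30: 6.2 dB, -22.2°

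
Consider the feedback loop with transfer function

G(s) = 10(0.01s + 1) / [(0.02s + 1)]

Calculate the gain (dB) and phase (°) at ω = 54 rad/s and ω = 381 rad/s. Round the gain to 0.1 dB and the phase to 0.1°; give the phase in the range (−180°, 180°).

ω = 54: 17.8 dB, -18.8°; ω = 381: 14.2 dB, -7.2°

At ω = 54 rad/s:
zero (1 + j54·0.01) = 1 + j0.54 → |·| ≈ 1.1365, ∠ ≈ 28.37°
pole (1 + j54·0.02) = 1 + j1.08 → |·| ≈ 1.4719, ∠ ≈ 47.20°
|G| = 10 · 1.1365 / (1.4719) ≈ 7.7213
Gain = 20 log₁₀(7.7213) ≈ 17.75 dB
∠G = (28.37°) − (47.20°) = -18.83°

At ω = 381 rad/s:
zero (1 + j381·0.01) = 1 + j3.81 → |·| ≈ 3.939, ∠ ≈ 75.29°
pole (1 + j381·0.02) = 1 + j7.62 → |·| ≈ 7.6853, ∠ ≈ 82.52°
|G| = 10 · 3.939 / (7.6853) ≈ 5.1254
Gain = 20 log₁₀(5.1254) ≈ 14.19 dB
∠G = (75.29°) − (82.52°) = -7.23°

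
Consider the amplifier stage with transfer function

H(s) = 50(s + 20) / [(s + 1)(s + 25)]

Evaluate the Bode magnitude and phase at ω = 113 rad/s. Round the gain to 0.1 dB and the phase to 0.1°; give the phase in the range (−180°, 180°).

At s = jω = j113:
zero (s+20): 20 + j113 → |·| = √(20²+113²) = √13169 ≈ 114.76, ∠ = arctan(113/20) ≈ 79.96°
pole (s+1): 1 + j113 → |·| = √(1²+113²) = √12770 ≈ 113, ∠ = arctan(113/1) ≈ 89.49°
pole (s+25): 25 + j113 → |·| = √(25²+113²) = √13394 ≈ 115.73, ∠ = arctan(113/25) ≈ 77.52°
|H| = 50 · 114.76 / 13077 ≈ 0.43879
Gain = 20 log₁₀(0.43879) ≈ -7.15 dB
∠H = 79.96° − 167.01° = -87.05°

-7.2 dB, -87.1°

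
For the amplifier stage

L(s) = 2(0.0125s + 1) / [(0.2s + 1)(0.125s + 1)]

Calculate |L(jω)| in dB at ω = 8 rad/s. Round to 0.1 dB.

-2.5 dB

At ω = 8 rad/s:
zero (1 + j8·0.0125) = 1 + j0.1 → |·| ≈ 1.005, ∠ ≈ 5.71°
pole (1 + j8·0.2) = 1 + j1.6 → |·| ≈ 1.8868, ∠ ≈ 57.99°
pole (1 + j8·0.125) = 1 + j1 → |·| ≈ 1.4142, ∠ ≈ 45.00°
|L| = 2 · 1.005 / (1.8868 · 1.4142) ≈ 0.75329
Gain = 20 log₁₀(0.75329) ≈ -2.46 dB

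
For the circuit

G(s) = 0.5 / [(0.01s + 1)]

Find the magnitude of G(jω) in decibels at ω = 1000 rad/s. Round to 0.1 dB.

-26.1 dB

At ω = 1000 rad/s:
pole (1 + j1000·0.01) = 1 + j10 → |·| ≈ 10.05, ∠ ≈ 84.29°
|G| = 0.5 · 1 / (10.05) ≈ 0.049751
Gain = 20 log₁₀(0.049751) ≈ -26.06 dB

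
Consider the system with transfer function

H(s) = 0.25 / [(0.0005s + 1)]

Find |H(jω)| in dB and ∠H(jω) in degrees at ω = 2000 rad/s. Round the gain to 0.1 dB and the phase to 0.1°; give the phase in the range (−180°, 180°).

-15.1 dB, -45.0°

At ω = 2000 rad/s:
pole (1 + j2000·0.0005) = 1 + j1 → |·| ≈ 1.4142, ∠ ≈ 45.00°
|H| = 0.25 · 1 / (1.4142) ≈ 0.17678
Gain = 20 log₁₀(0.17678) ≈ -15.05 dB
∠H = (0°) − (45.00°) = -45.00°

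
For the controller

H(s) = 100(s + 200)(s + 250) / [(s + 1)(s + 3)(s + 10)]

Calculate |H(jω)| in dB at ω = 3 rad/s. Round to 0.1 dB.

At s = jω = j3:
zero (s+200): 200 + j3 → |·| = √(200²+3²) = √40009 ≈ 200.02, ∠ = arctan(3/200) ≈ 0.86°
zero (s+250): 250 + j3 → |·| = √(250²+3²) = √62509 ≈ 250.02, ∠ = arctan(3/250) ≈ 0.69°
pole (s+1): 1 + j3 → |·| = √(1²+3²) = √10 ≈ 3.1623, ∠ = arctan(3/1) ≈ 71.57°
pole (s+3): 3 + j3 → |·| = √(3²+3²) = √18 ≈ 4.2426, ∠ = arctan(3/3) ≈ 45.00°
pole (s+10): 10 + j3 → |·| = √(10²+3²) = √109 ≈ 10.44, ∠ = arctan(3/10) ≈ 16.70°
|H| = 100 · 50009 / 140.07 ≈ 35703
Gain = 20 log₁₀(35703) ≈ 91.05 dB

91.1 dB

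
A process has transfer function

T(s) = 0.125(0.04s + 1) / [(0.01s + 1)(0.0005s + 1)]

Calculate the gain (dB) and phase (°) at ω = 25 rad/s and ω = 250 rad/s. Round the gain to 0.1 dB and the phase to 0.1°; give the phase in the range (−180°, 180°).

ω = 25: -15.3 dB, 30.2°; ω = 250: -6.7 dB, 9.0°

At ω = 25 rad/s:
zero (1 + j25·0.04) = 1 + j1 → |·| ≈ 1.4142, ∠ ≈ 45.00°
pole (1 + j25·0.01) = 1 + j0.25 → |·| ≈ 1.0308, ∠ ≈ 14.04°
pole (1 + j25·0.0005) = 1 + j0.0125 → |·| ≈ 1.0001, ∠ ≈ 0.72°
|T| = 0.125 · 1.4142 / (1.0308 · 1.0001) ≈ 0.17148
Gain = 20 log₁₀(0.17148) ≈ -15.32 dB
∠T = (45.00°) − (14.04° + 0.72°) = 30.24°

At ω = 250 rad/s:
zero (1 + j250·0.04) = 1 + j10 → |·| ≈ 10.05, ∠ ≈ 84.29°
pole (1 + j250·0.01) = 1 + j2.5 → |·| ≈ 2.6926, ∠ ≈ 68.20°
pole (1 + j250·0.0005) = 1 + j0.125 → |·| ≈ 1.0078, ∠ ≈ 7.13°
|T| = 0.125 · 10.05 / (2.6926 · 1.0078) ≈ 0.46295
Gain = 20 log₁₀(0.46295) ≈ -6.69 dB
∠T = (84.29°) − (68.20° + 7.13°) = 8.96°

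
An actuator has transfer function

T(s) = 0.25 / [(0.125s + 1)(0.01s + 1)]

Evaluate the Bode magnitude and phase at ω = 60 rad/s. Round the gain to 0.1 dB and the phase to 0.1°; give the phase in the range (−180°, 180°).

At ω = 60 rad/s:
pole (1 + j60·0.125) = 1 + j7.5 → |·| ≈ 7.5664, ∠ ≈ 82.41°
pole (1 + j60·0.01) = 1 + j0.6 → |·| ≈ 1.1662, ∠ ≈ 30.96°
|T| = 0.25 · 1 / (7.5664 · 1.1662) ≈ 0.028332
Gain = 20 log₁₀(0.028332) ≈ -30.95 dB
∠T = (0°) − (82.41° + 30.96°) = -113.37°

-31.0 dB, -113.4°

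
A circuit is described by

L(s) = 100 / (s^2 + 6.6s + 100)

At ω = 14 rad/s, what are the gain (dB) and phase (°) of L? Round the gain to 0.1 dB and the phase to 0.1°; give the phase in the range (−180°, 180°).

At s = jω = j14:
quadratic: (j14)² + 6.6·j14 + 100 = -96 + j92.4 → |·| ≈ 133.24, ∠ ≈ 136.09°
|L| = 100 / 133.24 ≈ 0.75053
Gain = 20 log₁₀(0.75053) ≈ -2.49 dB
∠L = 0.00° − 136.09° = -136.09°

-2.5 dB, -136.1°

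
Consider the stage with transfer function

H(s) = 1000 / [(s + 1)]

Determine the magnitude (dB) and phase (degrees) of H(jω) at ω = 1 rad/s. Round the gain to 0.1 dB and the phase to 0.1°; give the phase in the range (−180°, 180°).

57.0 dB, -45.0°

At ω = 1 rad/s:
pole (1 + j1·1) = 1 + j1 → |·| ≈ 1.4142, ∠ ≈ 45.00°
|H| = 1000 · 1 / (1.4142) ≈ 707.11
Gain = 20 log₁₀(707.11) ≈ 56.99 dB
∠H = (0°) − (45.00°) = -45.00°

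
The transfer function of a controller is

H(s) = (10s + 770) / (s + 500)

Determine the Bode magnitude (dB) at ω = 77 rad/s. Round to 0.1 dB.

Substitute s = j77:
Numerator: 10(j77) + 770 = 770 + j770
Denominator: (j77) + 500 = 500 + j77
|N| = √(770² + 770²) ≈ 1088.9, ∠N ≈ 45.00°
|D| = √(500² + 77²) ≈ 505.89, ∠D ≈ 8.75°
|H| = 1088.9 / 505.89 ≈ 2.1524
Gain = 20 log₁₀(2.1524) ≈ 6.66 dB

6.7 dB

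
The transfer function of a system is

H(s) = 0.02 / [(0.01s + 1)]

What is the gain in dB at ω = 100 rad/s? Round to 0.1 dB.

-37.0 dB

At ω = 100 rad/s:
pole (1 + j100·0.01) = 1 + j1 → |·| ≈ 1.4142, ∠ ≈ 45.00°
|H| = 0.02 · 1 / (1.4142) ≈ 0.014142
Gain = 20 log₁₀(0.014142) ≈ -36.99 dB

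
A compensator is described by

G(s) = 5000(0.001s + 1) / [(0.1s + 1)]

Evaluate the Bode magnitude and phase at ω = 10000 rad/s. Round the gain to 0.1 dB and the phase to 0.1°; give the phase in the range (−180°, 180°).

At ω = 10000 rad/s:
zero (1 + j10000·0.001) = 1 + j10 → |·| ≈ 10.05, ∠ ≈ 84.29°
pole (1 + j10000·0.1) = 1 + j1000 → |·| ≈ 1000, ∠ ≈ 89.94°
|G| = 5000 · 10.05 / (1000) ≈ 50.25
Gain = 20 log₁₀(50.25) ≈ 34.02 dB
∠G = (84.29°) − (89.94°) = -5.65°

34.0 dB, -5.7°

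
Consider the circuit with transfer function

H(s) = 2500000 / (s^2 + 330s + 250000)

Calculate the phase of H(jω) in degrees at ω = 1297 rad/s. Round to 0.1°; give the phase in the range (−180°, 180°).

-163.4°

At s = jω = j1297:
quadratic: (j1297)² + 330·j1297 + 250000 = -1432209 + j428010 → |·| ≈ 1.4948e+06, ∠ ≈ 163.36°
∠H = 0.00° − 163.36° = -163.36°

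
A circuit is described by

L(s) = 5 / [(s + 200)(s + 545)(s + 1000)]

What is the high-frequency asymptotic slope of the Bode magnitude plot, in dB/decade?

Each pole contributes −20 dB/decade at high frequency; each zero contributes +20 dB/decade.
Net: 0 zero(s) − 3 pole(s) → -60 dB/decade.

-60 dB/decade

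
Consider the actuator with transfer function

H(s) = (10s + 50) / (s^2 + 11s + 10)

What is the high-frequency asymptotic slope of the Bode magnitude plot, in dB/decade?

Each pole contributes −20 dB/decade at high frequency; each zero contributes +20 dB/decade.
Net: 1 zero(s) − 2 pole(s) → -20 dB/decade.

-20 dB/decade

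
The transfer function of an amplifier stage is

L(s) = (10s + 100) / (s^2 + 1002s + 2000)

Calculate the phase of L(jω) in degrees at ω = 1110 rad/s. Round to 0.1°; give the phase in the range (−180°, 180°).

Substitute s = j1110:
Numerator: 10(j1110) + 100 = 100 + j11100
Denominator: (j1110)^2 + 1002(j1110) + 2000 = -1230100 + j1112220
|N| = √(100² + 11100²) ≈ 11100, ∠N ≈ 89.48°
|D| = √(1230100² + 1112220²) ≈ 1.6584e+06, ∠D ≈ 137.88°
∠L = 89.48° − 137.88° = -48.40°

-48.4°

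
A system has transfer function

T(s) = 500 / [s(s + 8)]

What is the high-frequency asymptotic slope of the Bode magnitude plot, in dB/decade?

-40 dB/decade

Each pole contributes −20 dB/decade at high frequency; each zero contributes +20 dB/decade.
Net: 0 zero(s) − 2 pole(s) → -40 dB/decade.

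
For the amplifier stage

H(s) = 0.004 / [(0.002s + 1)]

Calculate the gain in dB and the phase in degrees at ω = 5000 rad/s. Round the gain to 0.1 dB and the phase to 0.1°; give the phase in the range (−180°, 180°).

-68.0 dB, -84.3°

At ω = 5000 rad/s:
pole (1 + j5000·0.002) = 1 + j10 → |·| ≈ 10.05, ∠ ≈ 84.29°
|H| = 0.004 · 1 / (10.05) ≈ 0.00039801
Gain = 20 log₁₀(0.00039801) ≈ -68.00 dB
∠H = (0°) − (84.29°) = -84.29°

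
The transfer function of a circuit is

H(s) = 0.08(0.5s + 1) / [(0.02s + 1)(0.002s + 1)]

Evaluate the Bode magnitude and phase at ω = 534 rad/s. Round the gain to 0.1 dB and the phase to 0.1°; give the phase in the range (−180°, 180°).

2.7 dB, -41.7°

At ω = 534 rad/s:
zero (1 + j534·0.5) = 1 + j267 → |·| ≈ 267, ∠ ≈ 89.79°
pole (1 + j534·0.02) = 1 + j10.68 → |·| ≈ 10.727, ∠ ≈ 84.65°
pole (1 + j534·0.002) = 1 + j1.068 → |·| ≈ 1.4631, ∠ ≈ 46.88°
|H| = 0.08 · 267 / (10.727 · 1.4631) ≈ 1.361
Gain = 20 log₁₀(1.361) ≈ 2.68 dB
∠H = (89.79°) − (84.65° + 46.88°) = -41.74°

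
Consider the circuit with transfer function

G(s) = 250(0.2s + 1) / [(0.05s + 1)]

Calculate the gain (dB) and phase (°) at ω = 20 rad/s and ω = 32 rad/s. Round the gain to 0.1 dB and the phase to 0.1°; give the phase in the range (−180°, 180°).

ω = 20: 57.3 dB, 31.0°; ω = 32: 58.7 dB, 23.1°

At ω = 20 rad/s:
zero (1 + j20·0.2) = 1 + j4 → |·| ≈ 4.1231, ∠ ≈ 75.96°
pole (1 + j20·0.05) = 1 + j1 → |·| ≈ 1.4142, ∠ ≈ 45.00°
|G| = 250 · 4.1231 / (1.4142) ≈ 728.87
Gain = 20 log₁₀(728.87) ≈ 57.25 dB
∠G = (75.96°) − (45.00°) = 30.96°

At ω = 32 rad/s:
zero (1 + j32·0.2) = 1 + j6.4 → |·| ≈ 6.4777, ∠ ≈ 81.12°
pole (1 + j32·0.05) = 1 + j1.6 → |·| ≈ 1.8868, ∠ ≈ 57.99°
|G| = 250 · 6.4777 / (1.8868) ≈ 858.29
Gain = 20 log₁₀(858.29) ≈ 58.67 dB
∠G = (81.12°) − (57.99°) = 23.13°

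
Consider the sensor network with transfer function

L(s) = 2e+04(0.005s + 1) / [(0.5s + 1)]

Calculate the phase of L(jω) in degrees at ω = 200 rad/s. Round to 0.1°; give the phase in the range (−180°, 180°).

At ω = 200 rad/s:
zero (1 + j200·0.005) = 1 + j1 → |·| ≈ 1.4142, ∠ ≈ 45.00°
pole (1 + j200·0.5) = 1 + j100 → |·| ≈ 100, ∠ ≈ 89.43°
∠L = (45.00°) − (89.43°) = -44.43°

-44.4°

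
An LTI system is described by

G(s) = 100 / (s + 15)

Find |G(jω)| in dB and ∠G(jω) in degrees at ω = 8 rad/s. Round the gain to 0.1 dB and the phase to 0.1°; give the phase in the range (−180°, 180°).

15.4 dB, -28.1°

At s = jω = j8:
pole (s+15): 15 + j8 → |·| = √(15²+8²) = √289 ≈ 17, ∠ = arctan(8/15) ≈ 28.07°
|G| = 100 / 17 ≈ 5.8824
Gain = 20 log₁₀(5.8824) ≈ 15.39 dB
∠G = 0.00° − 28.07° = -28.07°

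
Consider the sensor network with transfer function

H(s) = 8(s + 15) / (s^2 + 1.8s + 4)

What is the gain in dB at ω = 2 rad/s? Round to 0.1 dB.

At s = jω = j2:
zero (s+15): 15 + j2 → |·| = √(15²+2²) = √229 ≈ 15.133, ∠ = arctan(2/15) ≈ 7.59°
quadratic: (j2)² + 1.8·j2 + 4 = 0 + j3.6 → |·| ≈ 3.6, ∠ ≈ 90.00°
|H| = 8 · 15.133 / 3.6 ≈ 33.629
Gain = 20 log₁₀(33.629) ≈ 30.53 dB

30.5 dB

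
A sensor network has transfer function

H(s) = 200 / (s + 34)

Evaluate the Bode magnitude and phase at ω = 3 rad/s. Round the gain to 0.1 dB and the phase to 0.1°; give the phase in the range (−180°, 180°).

Substitute s = j3:
Numerator: 200 = 200 + j0
Denominator: (j3) + 34 = 34 + j3
|N| = √(200² + 0²) ≈ 200, ∠N ≈ 0.00°
|D| = √(34² + 3²) ≈ 34.132, ∠D ≈ 5.04°
|H| = 200 / 34.132 ≈ 5.8596
Gain = 20 log₁₀(5.8596) ≈ 15.36 dB
∠H = 0.00° − 5.04° = -5.04°

15.4 dB, -5.0°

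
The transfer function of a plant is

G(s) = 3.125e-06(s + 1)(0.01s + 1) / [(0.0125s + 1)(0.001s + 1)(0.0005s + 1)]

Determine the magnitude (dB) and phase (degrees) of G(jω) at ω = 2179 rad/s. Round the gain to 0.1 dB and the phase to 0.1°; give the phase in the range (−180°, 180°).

-56.3 dB, -23.4°

At ω = 2179 rad/s:
zero (1 + j2179·1) = 1 + j2179 → |·| ≈ 2179, ∠ ≈ 89.97°
zero (1 + j2179·0.01) = 1 + j21.79 → |·| ≈ 21.813, ∠ ≈ 87.37°
pole (1 + j2179·0.0125) = 1 + j27.2375 → |·| ≈ 27.256, ∠ ≈ 87.90°
pole (1 + j2179·0.001) = 1 + j2.179 → |·| ≈ 2.3975, ∠ ≈ 65.35°
pole (1 + j2179·0.0005) = 1 + j1.0895 → |·| ≈ 1.4789, ∠ ≈ 47.45°
|G| = 3.125e-06 · 2179 · 21.813 / (27.256 · 2.3975 · 1.4789) ≈ 0.001537
Gain = 20 log₁₀(0.001537) ≈ -56.27 dB
∠G = (89.97° + 87.37°) − (87.90° + 65.35° + 47.45°) = -23.36°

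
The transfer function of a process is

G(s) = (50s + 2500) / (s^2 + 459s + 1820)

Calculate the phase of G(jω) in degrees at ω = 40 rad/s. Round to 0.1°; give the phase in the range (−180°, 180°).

-50.7°

Substitute s = j40:
Numerator: 50(j40) + 2500 = 2500 + j2000
Denominator: (j40)^2 + 459(j40) + 1820 = 220 + j18360
|N| = √(2500² + 2000²) ≈ 3201.6, ∠N ≈ 38.66°
|D| = √(220² + 18360²) ≈ 18361, ∠D ≈ 89.31°
∠G = 38.66° − 89.31° = -50.65°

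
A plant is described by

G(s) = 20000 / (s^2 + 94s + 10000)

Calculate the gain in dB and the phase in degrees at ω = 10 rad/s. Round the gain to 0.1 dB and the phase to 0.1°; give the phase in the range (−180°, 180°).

6.1 dB, -5.4°

At s = jω = j10:
quadratic: (j10)² + 94·j10 + 10000 = 9900 + j940 → |·| ≈ 9944.5, ∠ ≈ 5.42°
|G| = 20000 / 9944.5 ≈ 2.0112
Gain = 20 log₁₀(2.0112) ≈ 6.07 dB
∠G = 0.00° − 5.42° = -5.42°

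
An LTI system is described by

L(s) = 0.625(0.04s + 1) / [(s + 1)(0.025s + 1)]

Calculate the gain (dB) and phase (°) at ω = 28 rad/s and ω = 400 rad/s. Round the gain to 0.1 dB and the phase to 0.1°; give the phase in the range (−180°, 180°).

ω = 28: -31.2 dB, -74.7°; ω = 400: -52.1 dB, -87.7°

At ω = 28 rad/s:
zero (1 + j28·0.04) = 1 + j1.12 → |·| ≈ 1.5015, ∠ ≈ 48.24°
pole (1 + j28·1) = 1 + j28 → |·| ≈ 28.018, ∠ ≈ 87.95°
pole (1 + j28·0.025) = 1 + j0.7 → |·| ≈ 1.2207, ∠ ≈ 34.99°
|L| = 0.625 · 1.5015 / (28.018 · 1.2207) ≈ 0.027438
Gain = 20 log₁₀(0.027438) ≈ -31.23 dB
∠L = (48.24°) − (87.95° + 34.99°) = -74.70°

At ω = 400 rad/s:
zero (1 + j400·0.04) = 1 + j16 → |·| ≈ 16.031, ∠ ≈ 86.42°
pole (1 + j400·1) = 1 + j400 → |·| ≈ 400, ∠ ≈ 89.86°
pole (1 + j400·0.025) = 1 + j10 → |·| ≈ 10.05, ∠ ≈ 84.29°
|L| = 0.625 · 16.031 / (400 · 10.05) ≈ 0.0024924
Gain = 20 log₁₀(0.0024924) ≈ -52.07 dB
∠L = (86.42°) − (89.86° + 84.29°) = -87.73°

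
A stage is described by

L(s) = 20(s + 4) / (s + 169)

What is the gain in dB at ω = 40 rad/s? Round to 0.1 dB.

13.3 dB

At s = jω = j40:
zero (s+4): 4 + j40 → |·| = √(4²+40²) = √1616 ≈ 40.2, ∠ = arctan(40/4) ≈ 84.29°
pole (s+169): 169 + j40 → |·| = √(169²+40²) = √30161 ≈ 173.67, ∠ = arctan(40/169) ≈ 13.32°
|L| = 20 · 40.2 / 173.67 ≈ 4.6295
Gain = 20 log₁₀(4.6295) ≈ 13.31 dB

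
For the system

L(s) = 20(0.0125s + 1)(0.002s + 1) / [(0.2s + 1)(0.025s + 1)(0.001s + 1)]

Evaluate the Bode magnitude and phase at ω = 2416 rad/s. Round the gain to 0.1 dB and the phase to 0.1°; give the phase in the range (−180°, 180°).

At ω = 2416 rad/s:
zero (1 + j2416·0.0125) = 1 + j30.2 → |·| ≈ 30.217, ∠ ≈ 88.10°
zero (1 + j2416·0.002) = 1 + j4.832 → |·| ≈ 4.9344, ∠ ≈ 78.31°
pole (1 + j2416·0.2) = 1 + j483.2 → |·| ≈ 483.2, ∠ ≈ 89.88°
pole (1 + j2416·0.025) = 1 + j60.4 → |·| ≈ 60.408, ∠ ≈ 89.05°
pole (1 + j2416·0.001) = 1 + j2.416 → |·| ≈ 2.6148, ∠ ≈ 67.51°
|L| = 20 · 30.217 · 4.9344 / (483.2 · 60.408 · 2.6148) ≈ 0.039071
Gain = 20 log₁₀(0.039071) ≈ -28.16 dB
∠L = (88.10° + 78.31°) − (89.88° + 89.05° + 67.51°) = -80.03°

-28.2 dB, -80.0°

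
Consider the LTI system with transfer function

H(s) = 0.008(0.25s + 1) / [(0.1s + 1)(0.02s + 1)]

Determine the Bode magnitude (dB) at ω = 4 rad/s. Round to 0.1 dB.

-39.6 dB

At ω = 4 rad/s:
zero (1 + j4·0.25) = 1 + j1 → |·| ≈ 1.4142, ∠ ≈ 45.00°
pole (1 + j4·0.1) = 1 + j0.4 → |·| ≈ 1.077, ∠ ≈ 21.80°
pole (1 + j4·0.02) = 1 + j0.08 → |·| ≈ 1.0032, ∠ ≈ 4.57°
|H| = 0.008 · 1.4142 / (1.077 · 1.0032) ≈ 0.010471
Gain = 20 log₁₀(0.010471) ≈ -39.60 dB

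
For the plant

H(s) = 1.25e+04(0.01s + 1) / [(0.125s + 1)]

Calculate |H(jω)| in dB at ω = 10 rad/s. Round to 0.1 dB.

77.9 dB

At ω = 10 rad/s:
zero (1 + j10·0.01) = 1 + j0.1 → |·| ≈ 1.005, ∠ ≈ 5.71°
pole (1 + j10·0.125) = 1 + j1.25 → |·| ≈ 1.6008, ∠ ≈ 51.34°
|H| = 1.25e+04 · 1.005 / (1.6008) ≈ 7847.6
Gain = 20 log₁₀(7847.6) ≈ 77.89 dB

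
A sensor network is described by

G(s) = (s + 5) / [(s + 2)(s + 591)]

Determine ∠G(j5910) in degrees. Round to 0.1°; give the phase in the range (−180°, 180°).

At s = jω = j5910:
zero (s+5): 5 + j5910 → |·| = √(5²+5910²) = √34928125 ≈ 5910, ∠ = arctan(5910/5) ≈ 89.95°
pole (s+2): 2 + j5910 → |·| = √(2²+5910²) = √34928104 ≈ 5910, ∠ = arctan(5910/2) ≈ 89.98°
pole (s+591): 591 + j5910 → |·| = √(591²+5910²) = √35277381 ≈ 5939.5, ∠ = arctan(5910/591) ≈ 84.29°
∠G = 89.95° − 174.27° = -84.32°

-84.3°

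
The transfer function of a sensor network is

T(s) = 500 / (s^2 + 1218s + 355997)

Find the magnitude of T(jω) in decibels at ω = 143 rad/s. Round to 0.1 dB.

-57.6 dB

Substitute s = j143:
Numerator: 500 = 500 + j0
Denominator: (j143)^2 + 1218(j143) + 355997 = 335548 + j174174
|N| = √(500² + 0²) ≈ 500, ∠N ≈ 0.00°
|D| = √(335548² + 174174²) ≈ 3.7806e+05, ∠D ≈ 27.43°
|T| = 500 / 3.7806e+05 ≈ 0.0013225
Gain = 20 log₁₀(0.0013225) ≈ -57.57 dB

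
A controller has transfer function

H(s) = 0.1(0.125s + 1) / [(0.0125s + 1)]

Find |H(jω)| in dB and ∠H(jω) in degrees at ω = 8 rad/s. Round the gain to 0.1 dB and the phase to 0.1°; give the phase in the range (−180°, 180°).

-17.0 dB, 39.3°

At ω = 8 rad/s:
zero (1 + j8·0.125) = 1 + j1 → |·| ≈ 1.4142, ∠ ≈ 45.00°
pole (1 + j8·0.0125) = 1 + j0.1 → |·| ≈ 1.005, ∠ ≈ 5.71°
|H| = 0.1 · 1.4142 / (1.005) ≈ 0.14072
Gain = 20 log₁₀(0.14072) ≈ -17.03 dB
∠H = (45.00°) − (5.71°) = 39.29°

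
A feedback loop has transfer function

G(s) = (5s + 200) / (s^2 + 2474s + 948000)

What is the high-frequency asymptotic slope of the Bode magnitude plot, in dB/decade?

Each pole contributes −20 dB/decade at high frequency; each zero contributes +20 dB/decade.
Net: 1 zero(s) − 2 pole(s) → -20 dB/decade.

-20 dB/decade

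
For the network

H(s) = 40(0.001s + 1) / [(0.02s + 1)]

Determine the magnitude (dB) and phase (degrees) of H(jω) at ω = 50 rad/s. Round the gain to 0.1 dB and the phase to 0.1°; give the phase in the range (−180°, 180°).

At ω = 50 rad/s:
zero (1 + j50·0.001) = 1 + j0.05 → |·| ≈ 1.0012, ∠ ≈ 2.86°
pole (1 + j50·0.02) = 1 + j1 → |·| ≈ 1.4142, ∠ ≈ 45.00°
|H| = 40 · 1.0012 / (1.4142) ≈ 28.318
Gain = 20 log₁₀(28.318) ≈ 29.04 dB
∠H = (2.86°) − (45.00°) = -42.14°

29.0 dB, -42.1°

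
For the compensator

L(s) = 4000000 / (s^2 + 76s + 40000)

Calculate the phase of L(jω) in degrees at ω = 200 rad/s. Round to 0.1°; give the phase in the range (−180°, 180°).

-90.0°

At s = jω = j200:
quadratic: (j200)² + 76·j200 + 40000 = 0 + j15200 → |·| ≈ 15200, ∠ ≈ 90.00°
∠L = 0.00° − 90.00° = -90.00°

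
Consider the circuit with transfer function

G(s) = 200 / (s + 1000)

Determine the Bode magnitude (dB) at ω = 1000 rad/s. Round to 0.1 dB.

Substitute s = j1000:
Numerator: 200 = 200 + j0
Denominator: (j1000) + 1000 = 1000 + j1000
|N| = √(200² + 0²) ≈ 200, ∠N ≈ 0.00°
|D| = √(1000² + 1000²) ≈ 1414.2, ∠D ≈ 45.00°
|G| = 200 / 1414.2 ≈ 0.14142
Gain = 20 log₁₀(0.14142) ≈ -16.99 dB

-17.0 dB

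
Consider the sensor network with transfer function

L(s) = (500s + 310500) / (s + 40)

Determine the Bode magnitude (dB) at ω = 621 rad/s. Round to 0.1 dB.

57.0 dB

Substitute s = j621:
Numerator: 500(j621) + 310500 = 310500 + j310500
Denominator: (j621) + 40 = 40 + j621
|N| = √(310500² + 310500²) ≈ 4.3911e+05, ∠N ≈ 45.00°
|D| = √(40² + 621²) ≈ 622.29, ∠D ≈ 86.31°
|L| = 4.3911e+05 / 622.29 ≈ 705.64
Gain = 20 log₁₀(705.64) ≈ 56.97 dB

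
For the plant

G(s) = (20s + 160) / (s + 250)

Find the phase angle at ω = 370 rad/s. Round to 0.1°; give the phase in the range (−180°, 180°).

Substitute s = j370:
Numerator: 20(j370) + 160 = 160 + j7400
Denominator: (j370) + 250 = 250 + j370
|N| = √(160² + 7400²) ≈ 7401.7, ∠N ≈ 88.76°
|D| = √(250² + 370²) ≈ 446.54, ∠D ≈ 55.95°
∠G = 88.76° − 55.95° = 32.81°

32.8°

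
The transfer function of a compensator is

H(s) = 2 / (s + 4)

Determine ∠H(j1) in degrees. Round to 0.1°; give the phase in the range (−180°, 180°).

Substitute s = j1:
Numerator: 2 = 2 + j0
Denominator: (j1) + 4 = 4 + j1
|N| = √(2² + 0²) ≈ 2, ∠N ≈ 0.00°
|D| = √(4² + 1²) ≈ 4.1231, ∠D ≈ 14.04°
∠H = 0.00° − 14.04° = -14.04°

-14.0°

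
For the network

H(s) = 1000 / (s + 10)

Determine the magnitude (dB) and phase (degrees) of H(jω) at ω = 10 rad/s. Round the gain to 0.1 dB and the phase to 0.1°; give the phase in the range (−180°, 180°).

37.0 dB, -45.0°

At s = jω = j10:
pole (s+10): 10 + j10 → |·| = √(10²+10²) = √200 ≈ 14.142, ∠ = arctan(10/10) ≈ 45.00°
|H| = 1000 / 14.142 ≈ 70.711
Gain = 20 log₁₀(70.711) ≈ 36.99 dB
∠H = 0.00° − 45.00° = -45.00°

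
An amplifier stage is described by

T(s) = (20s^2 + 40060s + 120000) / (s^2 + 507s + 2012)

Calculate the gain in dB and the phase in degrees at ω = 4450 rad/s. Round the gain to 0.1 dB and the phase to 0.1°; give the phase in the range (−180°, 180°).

26.8 dB, -17.7°

Substitute s = j4450:
Numerator: 20(j4450)^2 + 40060(j4450) + 120000 = -395930000 + j178267000
Denominator: (j4450)^2 + 507(j4450) + 2012 = -19800488 + j2256150
|N| = √(395930000² + 178267000²) ≈ 4.3421e+08, ∠N ≈ 155.76°
|D| = √(19800488² + 2256150²) ≈ 1.9929e+07, ∠D ≈ 173.50°
|T| = 4.3421e+08 / 1.9929e+07 ≈ 21.788
Gain = 20 log₁₀(21.788) ≈ 26.76 dB
∠T = 155.76° − 173.50° = -17.74°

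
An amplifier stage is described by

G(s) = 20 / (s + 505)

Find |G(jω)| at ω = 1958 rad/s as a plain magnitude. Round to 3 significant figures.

At s = jω = j1958:
pole (s+505): 505 + j1958 → |·| = √(505²+1958²) = √4088789 ≈ 2022.1, ∠ = arctan(1958/505) ≈ 75.54°
|G| = 20 / 2022.1 ≈ 0.0098907

0.00989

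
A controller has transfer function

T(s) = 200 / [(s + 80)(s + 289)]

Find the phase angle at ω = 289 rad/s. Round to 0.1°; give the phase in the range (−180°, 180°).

-119.5°

At s = jω = j289:
pole (s+80): 80 + j289 → |·| = √(80²+289²) = √89921 ≈ 299.87, ∠ = arctan(289/80) ≈ 74.53°
pole (s+289): 289 + j289 → |·| = √(289²+289²) = √167042 ≈ 408.71, ∠ = arctan(289/289) ≈ 45.00°
∠T = 0.00° − 119.53° = -119.53°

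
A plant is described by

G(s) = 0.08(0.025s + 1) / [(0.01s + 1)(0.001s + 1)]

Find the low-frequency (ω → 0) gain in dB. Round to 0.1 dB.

G(0) = 0.08 · 1 / 1 = 0.08
20 log₁₀(0.08) ≈ -21.94 dB

-21.9 dB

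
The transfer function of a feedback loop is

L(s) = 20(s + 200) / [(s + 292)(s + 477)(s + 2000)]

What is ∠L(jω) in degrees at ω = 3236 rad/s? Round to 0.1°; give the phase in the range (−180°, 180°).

At s = jω = j3236:
zero (s+200): 200 + j3236 → |·| = √(200²+3236²) = √10511696 ≈ 3242.2, ∠ = arctan(3236/200) ≈ 86.46°
pole (s+292): 292 + j3236 → |·| = √(292²+3236²) = √10556960 ≈ 3249.1, ∠ = arctan(3236/292) ≈ 84.84°
pole (s+477): 477 + j3236 → |·| = √(477²+3236²) = √10699225 ≈ 3271, ∠ = arctan(3236/477) ≈ 81.61°
pole (s+2000): 2000 + j3236 → |·| = √(2000²+3236²) = √14471696 ≈ 3804.2, ∠ = arctan(3236/2000) ≈ 58.28°
∠L = 86.46° − 224.73° = -138.27°

-138.3°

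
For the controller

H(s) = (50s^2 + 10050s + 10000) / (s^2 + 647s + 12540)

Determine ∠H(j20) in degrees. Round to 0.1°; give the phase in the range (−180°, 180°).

Substitute s = j20:
Numerator: 50(j20)^2 + 10050(j20) + 10000 = -10000 + j201000
Denominator: (j20)^2 + 647(j20) + 12540 = 12140 + j12940
|N| = √(10000² + 201000²) ≈ 2.0125e+05, ∠N ≈ 92.85°
|D| = √(12140² + 12940²) ≈ 17743, ∠D ≈ 46.83°
∠H = 92.85° − 46.83° = 46.02°

46.0°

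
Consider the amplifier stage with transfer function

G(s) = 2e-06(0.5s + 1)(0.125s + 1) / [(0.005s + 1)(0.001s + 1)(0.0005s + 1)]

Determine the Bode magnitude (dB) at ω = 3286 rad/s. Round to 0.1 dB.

-38.1 dB

At ω = 3286 rad/s:
zero (1 + j3286·0.5) = 1 + j1643 → |·| ≈ 1643, ∠ ≈ 89.97°
zero (1 + j3286·0.125) = 1 + j410.75 → |·| ≈ 410.75, ∠ ≈ 89.86°
pole (1 + j3286·0.005) = 1 + j16.43 → |·| ≈ 16.46, ∠ ≈ 86.52°
pole (1 + j3286·0.001) = 1 + j3.286 → |·| ≈ 3.4348, ∠ ≈ 73.07°
pole (1 + j3286·0.0005) = 1 + j1.643 → |·| ≈ 1.9234, ∠ ≈ 58.67°
|G| = 2e-06 · 1643 · 410.75 / (16.46 · 3.4348 · 1.9234) ≈ 0.012412
Gain = 20 log₁₀(0.012412) ≈ -38.12 dB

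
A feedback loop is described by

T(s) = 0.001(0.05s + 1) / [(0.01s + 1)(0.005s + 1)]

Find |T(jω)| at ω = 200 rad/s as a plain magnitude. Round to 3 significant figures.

At ω = 200 rad/s:
zero (1 + j200·0.05) = 1 + j10 → |·| ≈ 10.05, ∠ ≈ 84.29°
pole (1 + j200·0.01) = 1 + j2 → |·| ≈ 2.2361, ∠ ≈ 63.43°
pole (1 + j200·0.005) = 1 + j1 → |·| ≈ 1.4142, ∠ ≈ 45.00°
|T| = 0.001 · 10.05 / (2.2361 · 1.4142) ≈ 0.0031781

0.00318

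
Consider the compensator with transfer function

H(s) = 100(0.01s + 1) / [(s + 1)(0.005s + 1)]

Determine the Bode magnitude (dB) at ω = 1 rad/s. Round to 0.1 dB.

37.0 dB

At ω = 1 rad/s:
zero (1 + j1·0.01) = 1 + j0.01 → |·| ≈ 1, ∠ ≈ 0.57°
pole (1 + j1·1) = 1 + j1 → |·| ≈ 1.4142, ∠ ≈ 45.00°
pole (1 + j1·0.005) = 1 + j0.005 → |·| ≈ 1, ∠ ≈ 0.29°
|H| = 100 · 1 / (1.4142 · 1) ≈ 70.711
Gain = 20 log₁₀(70.711) ≈ 36.99 dB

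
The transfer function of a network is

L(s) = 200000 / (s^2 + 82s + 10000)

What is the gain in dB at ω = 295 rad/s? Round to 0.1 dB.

7.9 dB

At s = jω = j295:
quadratic: (j295)² + 82·j295 + 10000 = -77025 + j24190 → |·| ≈ 80734, ∠ ≈ 162.56°
|L| = 200000 / 80734 ≈ 2.4773
Gain = 20 log₁₀(2.4773) ≈ 7.88 dB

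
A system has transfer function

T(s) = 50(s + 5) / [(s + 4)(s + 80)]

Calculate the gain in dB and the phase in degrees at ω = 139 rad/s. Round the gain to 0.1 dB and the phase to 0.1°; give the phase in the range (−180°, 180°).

-10.1 dB, -60.5°

At s = jω = j139:
zero (s+5): 5 + j139 → |·| = √(5²+139²) = √19346 ≈ 139.09, ∠ = arctan(139/5) ≈ 87.94°
pole (s+4): 4 + j139 → |·| = √(4²+139²) = √19337 ≈ 139.06, ∠ = arctan(139/4) ≈ 88.35°
pole (s+80): 80 + j139 → |·| = √(80²+139²) = √25721 ≈ 160.38, ∠ = arctan(139/80) ≈ 60.08°
|T| = 50 · 139.09 / 22302 ≈ 0.31183
Gain = 20 log₁₀(0.31183) ≈ -10.12 dB
∠T = 87.94° − 148.43° = -60.49°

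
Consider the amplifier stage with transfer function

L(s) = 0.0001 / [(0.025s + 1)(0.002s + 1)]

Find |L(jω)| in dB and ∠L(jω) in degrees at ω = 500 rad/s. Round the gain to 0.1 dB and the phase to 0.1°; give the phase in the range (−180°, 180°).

-105.0 dB, -130.4°

At ω = 500 rad/s:
pole (1 + j500·0.025) = 1 + j12.5 → |·| ≈ 12.54, ∠ ≈ 85.43°
pole (1 + j500·0.002) = 1 + j1 → |·| ≈ 1.4142, ∠ ≈ 45.00°
|L| = 0.0001 · 1 / (12.54 · 1.4142) ≈ 5.6389e-06
Gain = 20 log₁₀(5.6389e-06) ≈ -104.98 dB
∠L = (0°) − (85.43° + 45.00°) = -130.43°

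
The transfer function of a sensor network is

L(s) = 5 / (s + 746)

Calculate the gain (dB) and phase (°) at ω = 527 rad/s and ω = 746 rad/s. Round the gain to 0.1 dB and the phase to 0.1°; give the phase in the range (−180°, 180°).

At s = jω = j527:
pole (s+746): 746 + j527 → |·| = √(746²+527²) = √834245 ≈ 913.37, ∠ = arctan(527/746) ≈ 35.24°
|L| = 5 / 913.37 ≈ 0.0054742
Gain = 20 log₁₀(0.0054742) ≈ -45.23 dB
∠L = 0.00° − 35.24° = -35.24°

At s = jω = j746:
pole (s+746): 746 + j746 → |·| = √(746²+746²) = √1113032 ≈ 1055, ∠ = arctan(746/746) ≈ 45.00°
|L| = 5 / 1055 ≈ 0.0047393
Gain = 20 log₁₀(0.0047393) ≈ -46.49 dB
∠L = 0.00° − 45.00° = -45.00°

ω = 527: -45.2 dB, -35.2°; ω = 746: -46.5 dB, -45.0°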